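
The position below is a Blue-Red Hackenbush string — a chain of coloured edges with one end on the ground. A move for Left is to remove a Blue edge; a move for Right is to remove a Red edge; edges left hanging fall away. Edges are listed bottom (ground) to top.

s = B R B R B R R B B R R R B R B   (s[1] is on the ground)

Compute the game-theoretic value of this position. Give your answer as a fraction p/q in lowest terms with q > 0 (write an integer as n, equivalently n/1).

10635/16384

Build value(s[:k]) for k = 1..15, string s = B R B R B R R B B R R R B R B.
edge 1 of 15 (B): { 0 | none } => 1
edge 2 of 15 (R): { 0 | 1 } => 1/2
edge 3 of 15 (B): { 0 1/2 | 1 } => 3/4
edge 4 of 15 (R): { 0 1/2 | 3/4 1 } => 5/8
edge 5 of 15 (B): { 0 1/2 5/8 | 3/4 1 } => 11/16
edge 6 of 15 (R): { 0 1/2 5/8 | 11/16 3/4 1 } => 21/32
edge 7 of 15 (R): { 0 1/2 5/8 | 21/32 11/16 3/4 1 } => 41/64
edge 8 of 15 (B): { 0 1/2 5/8 41/64 | 21/32 11/16 3/4 1 } => 83/128
edge 9 of 15 (B): { 0 1/2 5/8 41/64 83/128 | 21/32 11/16 3/4 1 } => 167/256
edge 10 of 15 (R): { 0 1/2 5/8 41/64 83/128 | 167/256 21/32 11/16 3/4 1 } => 333/512
edge 11 of 15 (R): { 0 1/2 5/8 41/64 83/128 | 333/512 167/256 21/32 11/16 3/4 1 } => 665/1024
edge 12 of 15 (R): { 0 1/2 5/8 41/64 83/128 | 665/1024 333/512 167/256 21/32 11/16 3/4 1 } => 1329/2048
edge 13 of 15 (B): { 0 1/2 5/8 41/64 83/128 1329/2048 | 665/1024 333/512 167/256 21/32 11/16 3/4 1 } => 2659/4096
edge 14 of 15 (R): { 0 1/2 5/8 41/64 83/128 1329/2048 | 2659/4096 665/1024 333/512 167/256 21/32 11/16 3/4 1 } => 5317/8192
edge 15 of 15 (B): { 0 1/2 5/8 41/64 83/128 1329/2048 5317/8192 | 2659/4096 665/1024 333/512 167/256 21/32 11/16 3/4 1 } => 10635/16384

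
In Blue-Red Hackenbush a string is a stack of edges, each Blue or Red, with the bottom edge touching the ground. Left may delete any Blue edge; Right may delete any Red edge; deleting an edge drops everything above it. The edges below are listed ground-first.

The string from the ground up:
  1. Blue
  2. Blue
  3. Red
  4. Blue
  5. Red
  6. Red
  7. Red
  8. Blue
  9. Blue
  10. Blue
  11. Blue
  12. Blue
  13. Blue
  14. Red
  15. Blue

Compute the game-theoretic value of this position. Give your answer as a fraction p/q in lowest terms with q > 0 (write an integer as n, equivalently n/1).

12795/8192

Prefix values for Blue Blue Red Blue Red Red Red Blue Blue Blue Blue Blue Blue Red Blue via {L|R} + simplicity:
step 1: add Blue to get B; options L={ 0 } R={ ∅ } = 1
step 2: add Blue to get BB; options L={ 0, 1 } R={ ∅ } = 2
step 3: add Red to get BBR; options L={ 0, 1 } R={ 2 } = 3/2
step 4: add Blue to get BBRB; options L={ 0, 1, 3/2 } R={ 2 } = 7/4
step 5: add Red to get BBRBR; options L={ 0, 1, 3/2 } R={ 7/4, 2 } = 13/8
step 6: add Red to get BBRBRR; options L={ 0, 1, 3/2 } R={ 13/8, 7/4, 2 } = 25/16
step 7: add Red to get BBRBRRR; options L={ 0, 1, 3/2 } R={ 25/16, 13/8, 7/4, 2 } = 49/32
step 8: add Blue to get BBRBRRRB; options L={ 0, 1, 3/2, 49/32 } R={ 25/16, 13/8, 7/4, 2 } = 99/64
step 9: add Blue to get BBRBRRRBB; options L={ 0, 1, 3/2, 49/32, 99/64 } R={ 25/16, 13/8, 7/4, 2 } = 199/128
step 10: add Blue to get BBRBRRRBBB; options L={ 0, 1, 3/2, 49/32, 99/64, 199/128 } R={ 25/16, 13/8, 7/4, 2 } = 399/256
step 11: add Blue to get BBRBRRRBBBB; options L={ 0, 1, 3/2, 49/32, 99/64, 199/128, 399/256 } R={ 25/16, 13/8, 7/4, 2 } = 799/512
step 12: add Blue to get BBRBRRRBBBBB; options L={ 0, 1, 3/2, 49/32, 99/64, 199/128, 399/256, 799/512 } R={ 25/16, 13/8, 7/4, 2 } = 1599/1024
step 13: add Blue to get BBRBRRRBBBBBB; options L={ 0, 1, 3/2, 49/32, 99/64, 199/128, 399/256, 799/512, 1599/1024 } R={ 25/16, 13/8, 7/4, 2 } = 3199/2048
step 14: add Red to get BBRBRRRBBBBBBR; options L={ 0, 1, 3/2, 49/32, 99/64, 199/128, 399/256, 799/512, 1599/1024 } R={ 3199/2048, 25/16, 13/8, 7/4, 2 } = 6397/4096
step 15: add Blue to get BBRBRRRBBBBBBRB; options L={ 0, 1, 3/2, 49/32, 99/64, 199/128, 399/256, 799/512, 1599/1024, 6397/4096 } R={ 3199/2048, 25/16, 13/8, 7/4, 2 } = 12795/8192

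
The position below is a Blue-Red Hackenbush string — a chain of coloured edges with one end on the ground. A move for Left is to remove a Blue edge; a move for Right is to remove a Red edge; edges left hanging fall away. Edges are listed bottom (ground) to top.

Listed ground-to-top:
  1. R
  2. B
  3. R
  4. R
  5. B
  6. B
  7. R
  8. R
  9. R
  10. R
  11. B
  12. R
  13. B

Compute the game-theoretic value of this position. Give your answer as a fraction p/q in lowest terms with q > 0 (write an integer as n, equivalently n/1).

Recurse on prefixes of the 13-edge string R B R R B B R R R R B R B:
value_1 [R]  L=[none]  R=[0]  -> -1
value_2 [RB]  L=[-1]  R=[0]  -> -1/2
value_3 [RBR]  L=[-1]  R=[-1/2 0]  -> -3/4
value_4 [RBRR]  L=[-1]  R=[-3/4 -1/2 0]  -> -7/8
value_5 [RBRRB]  L=[-1 -7/8]  R=[-3/4 -1/2 0]  -> -13/16
value_6 [RBRRBB]  L=[-1 -7/8 -13/16]  R=[-3/4 -1/2 0]  -> -25/32
value_7 [RBRRBBR]  L=[-1 -7/8 -13/16]  R=[-25/32 -3/4 -1/2 0]  -> -51/64
value_8 [RBRRBBRR]  L=[-1 -7/8 -13/16]  R=[-51/64 -25/32 -3/4 -1/2 0]  -> -103/128
value_9 [RBRRBBRRR]  L=[-1 -7/8 -13/16]  R=[-103/128 -51/64 -25/32 -3/4 -1/2 0]  -> -207/256
value_10 [RBRRBBRRRR]  L=[-1 -7/8 -13/16]  R=[-207/256 -103/128 -51/64 -25/32 -3/4 -1/2 0]  -> -415/512
value_11 [RBRRBBRRRRB]  L=[-1 -7/8 -13/16 -415/512]  R=[-207/256 -103/128 -51/64 -25/32 -3/4 -1/2 0]  -> -829/1024
value_12 [RBRRBBRRRRBR]  L=[-1 -7/8 -13/16 -415/512]  R=[-829/1024 -207/256 -103/128 -51/64 -25/32 -3/4 -1/2 0]  -> -1659/2048
value_13 [RBRRBBRRRRBRB]  L=[-1 -7/8 -13/16 -415/512 -1659/2048]  R=[-829/1024 -207/256 -103/128 -51/64 -25/32 -3/4 -1/2 0]  -> -3317/4096

-3317/4096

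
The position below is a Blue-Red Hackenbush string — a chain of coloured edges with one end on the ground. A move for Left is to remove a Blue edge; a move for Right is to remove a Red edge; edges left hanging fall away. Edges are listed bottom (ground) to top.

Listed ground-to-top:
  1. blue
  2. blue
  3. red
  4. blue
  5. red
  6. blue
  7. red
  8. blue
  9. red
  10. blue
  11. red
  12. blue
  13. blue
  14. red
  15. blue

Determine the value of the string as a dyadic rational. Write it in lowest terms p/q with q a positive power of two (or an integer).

Build G(s[:k]) for k = 1..15, string s = blue blue red blue red blue red blue red blue red blue blue red blue.
G_1 [b]  L=[0]  R=[]  gives 1
G_2 [bb]  L=[0, 1]  R=[]  gives 2
G_3 [bbr]  L=[0, 1]  R=[2]  gives 3/2
G_4 [bbrb]  L=[0, 1, 3/2]  R=[2]  gives 7/4
G_5 [bbrbr]  L=[0, 1, 3/2]  R=[7/4, 2]  gives 13/8
G_6 [bbrbrb]  L=[0, 1, 3/2, 13/8]  R=[7/4, 2]  gives 27/16
G_7 [bbrbrbr]  L=[0, 1, 3/2, 13/8]  R=[27/16, 7/4, 2]  gives 53/32
G_8 [bbrbrbrb]  L=[0, 1, 3/2, 13/8, 53/32]  R=[27/16, 7/4, 2]  gives 107/64
G_9 [bbrbrbrbr]  L=[0, 1, 3/2, 13/8, 53/32]  R=[107/64, 27/16, 7/4, 2]  gives 213/128
G_10 [bbrbrbrbrb]  L=[0, 1, 3/2, 13/8, 53/32, 213/128]  R=[107/64, 27/16, 7/4, 2]  gives 427/256
G_11 [bbrbrbrbrbr]  L=[0, 1, 3/2, 13/8, 53/32, 213/128]  R=[427/256, 107/64, 27/16, 7/4, 2]  gives 853/512
G_12 [bbrbrbrbrbrb]  L=[0, 1, 3/2, 13/8, 53/32, 213/128, 853/512]  R=[427/256, 107/64, 27/16, 7/4, 2]  gives 1707/1024
G_13 [bbrbrbrbrbrbb]  L=[0, 1, 3/2, 13/8, 53/32, 213/128, 853/512, 1707/1024]  R=[427/256, 107/64, 27/16, 7/4, 2]  gives 3415/2048
G_14 [bbrbrbrbrbrbbr]  L=[0, 1, 3/2, 13/8, 53/32, 213/128, 853/512, 1707/1024]  R=[3415/2048, 427/256, 107/64, 27/16, 7/4, 2]  gives 6829/4096
G_15 [bbrbrbrbrbrbbrb]  L=[0, 1, 3/2, 13/8, 53/32, 213/128, 853/512, 1707/1024, 6829/4096]  R=[3415/2048, 427/256, 107/64, 27/16, 7/4, 2]  gives 13659/8192

13659/8192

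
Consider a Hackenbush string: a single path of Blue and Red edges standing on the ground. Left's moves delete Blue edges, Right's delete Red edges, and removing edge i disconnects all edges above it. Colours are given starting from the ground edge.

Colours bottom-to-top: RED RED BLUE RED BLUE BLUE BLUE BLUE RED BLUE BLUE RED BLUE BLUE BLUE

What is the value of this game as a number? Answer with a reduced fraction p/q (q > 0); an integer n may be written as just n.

Recurse on prefixes of the 15-edge string RED RED BLUE RED BLUE BLUE BLUE BLUE RED BLUE BLUE RED BLUE BLUE BLUE:
edge 1 of 15 (RED): { ∅ | 0 } gives -1
edge 2 of 15 (RED): { ∅ | -1,0 } gives -2
edge 3 of 15 (BLUE): { -2 | -1,0 } gives -3/2
edge 4 of 15 (RED): { -2 | -3/2,-1,0 } gives -7/4
edge 5 of 15 (BLUE): { -2,-7/4 | -3/2,-1,0 } gives -13/8
edge 6 of 15 (BLUE): { -2,-7/4,-13/8 | -3/2,-1,0 } gives -25/16
edge 7 of 15 (BLUE): { -2,-7/4,-13/8,-25/16 | -3/2,-1,0 } gives -49/32
edge 8 of 15 (BLUE): { -2,-7/4,-13/8,-25/16,-49/32 | -3/2,-1,0 } gives -97/64
edge 9 of 15 (RED): { -2,-7/4,-13/8,-25/16,-49/32 | -97/64,-3/2,-1,0 } gives -195/128
edge 10 of 15 (BLUE): { -2,-7/4,-13/8,-25/16,-49/32,-195/128 | -97/64,-3/2,-1,0 } gives -389/256
edge 11 of 15 (BLUE): { -2,-7/4,-13/8,-25/16,-49/32,-195/128,-389/256 | -97/64,-3/2,-1,0 } gives -777/512
edge 12 of 15 (RED): { -2,-7/4,-13/8,-25/16,-49/32,-195/128,-389/256 | -777/512,-97/64,-3/2,-1,0 } gives -1555/1024
edge 13 of 15 (BLUE): { -2,-7/4,-13/8,-25/16,-49/32,-195/128,-389/256,-1555/1024 | -777/512,-97/64,-3/2,-1,0 } gives -3109/2048
edge 14 of 15 (BLUE): { -2,-7/4,-13/8,-25/16,-49/32,-195/128,-389/256,-1555/1024,-3109/2048 | -777/512,-97/64,-3/2,-1,0 } gives -6217/4096
edge 15 of 15 (BLUE): { -2,-7/4,-13/8,-25/16,-49/32,-195/128,-389/256,-1555/1024,-3109/2048,-6217/4096 | -777/512,-97/64,-3/2,-1,0 } gives -12433/8192

-12433/8192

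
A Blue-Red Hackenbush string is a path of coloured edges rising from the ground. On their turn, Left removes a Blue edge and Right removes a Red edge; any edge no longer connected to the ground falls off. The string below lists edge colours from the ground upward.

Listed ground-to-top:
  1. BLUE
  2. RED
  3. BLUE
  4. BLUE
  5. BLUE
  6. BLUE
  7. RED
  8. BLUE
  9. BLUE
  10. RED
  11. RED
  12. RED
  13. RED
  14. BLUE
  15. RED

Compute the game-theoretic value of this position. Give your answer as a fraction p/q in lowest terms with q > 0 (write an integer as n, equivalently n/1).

Recurse on prefixes of the 15-edge string BLUE RED BLUE BLUE BLUE BLUE RED BLUE BLUE RED RED RED RED BLUE RED:
step 1: add BLUE to get B; options L={ 0 } R={  } — 1
step 2: add RED to get BR; options L={ 0 } R={ 1 } — 1/2
step 3: add BLUE to get BRB; options L={ 0; 1/2 } R={ 1 } — 3/4
step 4: add BLUE to get BRBB; options L={ 0; 1/2; 3/4 } R={ 1 } — 7/8
step 5: add BLUE to get BRBBB; options L={ 0; 1/2; 3/4; 7/8 } R={ 1 } — 15/16
step 6: add BLUE to get BRBBBB; options L={ 0; 1/2; 3/4; 7/8; 15/16 } R={ 1 } — 31/32
step 7: add RED to get BRBBBBR; options L={ 0; 1/2; 3/4; 7/8; 15/16 } R={ 31/32; 1 } — 61/64
step 8: add BLUE to get BRBBBBRB; options L={ 0; 1/2; 3/4; 7/8; 15/16; 61/64 } R={ 31/32; 1 } — 123/128
step 9: add BLUE to get BRBBBBRBB; options L={ 0; 1/2; 3/4; 7/8; 15/16; 61/64; 123/128 } R={ 31/32; 1 } — 247/256
step 10: add RED to get BRBBBBRBBR; options L={ 0; 1/2; 3/4; 7/8; 15/16; 61/64; 123/128 } R={ 247/256; 31/32; 1 } — 493/512
step 11: add RED to get BRBBBBRBBRR; options L={ 0; 1/2; 3/4; 7/8; 15/16; 61/64; 123/128 } R={ 493/512; 247/256; 31/32; 1 } — 985/1024
step 12: add RED to get BRBBBBRBBRRR; options L={ 0; 1/2; 3/4; 7/8; 15/16; 61/64; 123/128 } R={ 985/1024; 493/512; 247/256; 31/32; 1 } — 1969/2048
step 13: add RED to get BRBBBBRBBRRRR; options L={ 0; 1/2; 3/4; 7/8; 15/16; 61/64; 123/128 } R={ 1969/2048; 985/1024; 493/512; 247/256; 31/32; 1 } — 3937/4096
step 14: add BLUE to get BRBBBBRBBRRRRB; options L={ 0; 1/2; 3/4; 7/8; 15/16; 61/64; 123/128; 3937/4096 } R={ 1969/2048; 985/1024; 493/512; 247/256; 31/32; 1 } — 7875/8192
step 15: add RED to get BRBBBBRBBRRRRBR; options L={ 0; 1/2; 3/4; 7/8; 15/16; 61/64; 123/128; 3937/4096 } R={ 7875/8192; 1969/2048; 985/1024; 493/512; 247/256; 31/32; 1 } — 15749/16384

15749/16384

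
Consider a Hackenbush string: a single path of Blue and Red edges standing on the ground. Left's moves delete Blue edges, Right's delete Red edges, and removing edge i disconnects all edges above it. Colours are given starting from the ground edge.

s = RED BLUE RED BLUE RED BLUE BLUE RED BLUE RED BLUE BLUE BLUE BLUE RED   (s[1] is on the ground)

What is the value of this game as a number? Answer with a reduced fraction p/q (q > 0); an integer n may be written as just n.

-10563/16384

Recurse on prefixes of the 15-edge string RED BLUE RED BLUE RED BLUE BLUE RED BLUE RED BLUE BLUE BLUE BLUE RED:
value(R) = { · | 0 } => -1
value(RB) = { -1 | 0 } => -1/2
value(RBR) = { -1 | -1/2 0 } => -3/4
value(RBRB) = { -1 -3/4 | -1/2 0 } => -5/8
value(RBRBR) = { -1 -3/4 | -5/8 -1/2 0 } => -11/16
value(RBRBRB) = { -1 -3/4 -11/16 | -5/8 -1/2 0 } => -21/32
value(RBRBRBB) = { -1 -3/4 -11/16 -21/32 | -5/8 -1/2 0 } => -41/64
value(RBRBRBBR) = { -1 -3/4 -11/16 -21/32 | -41/64 -5/8 -1/2 0 } => -83/128
value(RBRBRBBRB) = { -1 -3/4 -11/16 -21/32 -83/128 | -41/64 -5/8 -1/2 0 } => -165/256
value(RBRBRBBRBR) = { -1 -3/4 -11/16 -21/32 -83/128 | -165/256 -41/64 -5/8 -1/2 0 } => -331/512
value(RBRBRBBRBRB) = { -1 -3/4 -11/16 -21/32 -83/128 -331/512 | -165/256 -41/64 -5/8 -1/2 0 } => -661/1024
value(RBRBRBBRBRBB) = { -1 -3/4 -11/16 -21/32 -83/128 -331/512 -661/1024 | -165/256 -41/64 -5/8 -1/2 0 } => -1321/2048
value(RBRBRBBRBRBBB) = { -1 -3/4 -11/16 -21/32 -83/128 -331/512 -661/1024 -1321/2048 | -165/256 -41/64 -5/8 -1/2 0 } => -2641/4096
value(RBRBRBBRBRBBBB) = { -1 -3/4 -11/16 -21/32 -83/128 -331/512 -661/1024 -1321/2048 -2641/4096 | -165/256 -41/64 -5/8 -1/2 0 } => -5281/8192
value(RBRBRBBRBRBBBBR) = { -1 -3/4 -11/16 -21/32 -83/128 -331/512 -661/1024 -1321/2048 -2641/4096 | -5281/8192 -165/256 -41/64 -5/8 -1/2 0 } => -10563/16384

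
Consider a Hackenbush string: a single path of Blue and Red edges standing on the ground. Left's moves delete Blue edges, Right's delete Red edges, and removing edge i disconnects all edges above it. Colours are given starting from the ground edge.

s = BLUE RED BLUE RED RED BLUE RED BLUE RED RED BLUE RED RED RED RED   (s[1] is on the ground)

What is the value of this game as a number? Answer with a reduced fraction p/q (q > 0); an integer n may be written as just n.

Recurse on prefixes of the 15-edge string BLUE RED BLUE RED RED BLUE RED BLUE RED RED BLUE RED RED RED RED:
value_1 [B]  L=[0]  R=[(no moves)]  so 1
value_2 [BR]  L=[0]  R=[1]  so 1/2
value_3 [BRB]  L=[0; 1/2]  R=[1]  so 3/4
value_4 [BRBR]  L=[0; 1/2]  R=[3/4; 1]  so 5/8
value_5 [BRBRR]  L=[0; 1/2]  R=[5/8; 3/4; 1]  so 9/16
value_6 [BRBRRB]  L=[0; 1/2; 9/16]  R=[5/8; 3/4; 1]  so 19/32
value_7 [BRBRRBR]  L=[0; 1/2; 9/16]  R=[19/32; 5/8; 3/4; 1]  so 37/64
value_8 [BRBRRBRB]  L=[0; 1/2; 9/16; 37/64]  R=[19/32; 5/8; 3/4; 1]  so 75/128
value_9 [BRBRRBRBR]  L=[0; 1/2; 9/16; 37/64]  R=[75/128; 19/32; 5/8; 3/4; 1]  so 149/256
value_10 [BRBRRBRBRR]  L=[0; 1/2; 9/16; 37/64]  R=[149/256; 75/128; 19/32; 5/8; 3/4; 1]  so 297/512
value_11 [BRBRRBRBRRB]  L=[0; 1/2; 9/16; 37/64; 297/512]  R=[149/256; 75/128; 19/32; 5/8; 3/4; 1]  so 595/1024
value_12 [BRBRRBRBRRBR]  L=[0; 1/2; 9/16; 37/64; 297/512]  R=[595/1024; 149/256; 75/128; 19/32; 5/8; 3/4; 1]  so 1189/2048
value_13 [BRBRRBRBRRBRR]  L=[0; 1/2; 9/16; 37/64; 297/512]  R=[1189/2048; 595/1024; 149/256; 75/128; 19/32; 5/8; 3/4; 1]  so 2377/4096
value_14 [BRBRRBRBRRBRRR]  L=[0; 1/2; 9/16; 37/64; 297/512]  R=[2377/4096; 1189/2048; 595/1024; 149/256; 75/128; 19/32; 5/8; 3/4; 1]  so 4753/8192
value_15 [BRBRRBRBRRBRRRR]  L=[0; 1/2; 9/16; 37/64; 297/512]  R=[4753/8192; 2377/4096; 1189/2048; 595/1024; 149/256; 75/128; 19/32; 5/8; 3/4; 1]  so 9505/16384

9505/16384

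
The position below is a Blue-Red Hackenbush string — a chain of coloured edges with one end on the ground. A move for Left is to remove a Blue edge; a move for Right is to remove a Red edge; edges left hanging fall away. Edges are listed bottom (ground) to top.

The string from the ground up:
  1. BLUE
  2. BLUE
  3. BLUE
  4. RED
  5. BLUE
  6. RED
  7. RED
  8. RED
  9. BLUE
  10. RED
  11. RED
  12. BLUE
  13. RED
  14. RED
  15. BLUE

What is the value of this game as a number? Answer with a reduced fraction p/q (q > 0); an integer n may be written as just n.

Prefix values for BLUE BLUE BLUE RED BLUE RED RED RED BLUE RED RED BLUE RED RED BLUE via {L|R} + simplicity:
B: Left { 0 }, Right { (no moves) } gives simplest 1
BB: Left { 0; 1 }, Right { (no moves) } gives simplest 2
BBB: Left { 0; 1; 2 }, Right { (no moves) } gives simplest 3
BBBR: Left { 0; 1; 2 }, Right { 3 } gives simplest 5/2
BBBRB: Left { 0; 1; 2; 5/2 }, Right { 3 } gives simplest 11/4
BBBRBR: Left { 0; 1; 2; 5/2 }, Right { 11/4; 3 } gives simplest 21/8
BBBRBRR: Left { 0; 1; 2; 5/2 }, Right { 21/8; 11/4; 3 } gives simplest 41/16
BBBRBRRR: Left { 0; 1; 2; 5/2 }, Right { 41/16; 21/8; 11/4; 3 } gives simplest 81/32
BBBRBRRRB: Left { 0; 1; 2; 5/2; 81/32 }, Right { 41/16; 21/8; 11/4; 3 } gives simplest 163/64
BBBRBRRRBR: Left { 0; 1; 2; 5/2; 81/32 }, Right { 163/64; 41/16; 21/8; 11/4; 3 } gives simplest 325/128
BBBRBRRRBRR: Left { 0; 1; 2; 5/2; 81/32 }, Right { 325/128; 163/64; 41/16; 21/8; 11/4; 3 } gives simplest 649/256
BBBRBRRRBRRB: Left { 0; 1; 2; 5/2; 81/32; 649/256 }, Right { 325/128; 163/64; 41/16; 21/8; 11/4; 3 } gives simplest 1299/512
BBBRBRRRBRRBR: Left { 0; 1; 2; 5/2; 81/32; 649/256 }, Right { 1299/512; 325/128; 163/64; 41/16; 21/8; 11/4; 3 } gives simplest 2597/1024
BBBRBRRRBRRBRR: Left { 0; 1; 2; 5/2; 81/32; 649/256 }, Right { 2597/1024; 1299/512; 325/128; 163/64; 41/16; 21/8; 11/4; 3 } gives simplest 5193/2048
BBBRBRRRBRRBRRB: Left { 0; 1; 2; 5/2; 81/32; 649/256; 5193/2048 }, Right { 2597/1024; 1299/512; 325/128; 163/64; 41/16; 21/8; 11/4; 3 } gives simplest 10387/4096

10387/4096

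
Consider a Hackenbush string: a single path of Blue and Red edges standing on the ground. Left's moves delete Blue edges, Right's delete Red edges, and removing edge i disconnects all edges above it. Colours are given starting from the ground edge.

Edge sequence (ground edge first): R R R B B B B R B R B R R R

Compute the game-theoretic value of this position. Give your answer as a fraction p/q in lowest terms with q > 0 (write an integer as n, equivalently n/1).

-4271/2048

Prefix values for R R R B B B B R B R B R R R via {L|R} + simplicity:
value(R) = { · | 0 } -> -1
value(RR) = { · | -1, 0 } -> -2
value(RRR) = { · | -2, -1, 0 } -> -3
value(RRRB) = { -3 | -2, -1, 0 } -> -5/2
value(RRRBB) = { -3, -5/2 | -2, -1, 0 } -> -9/4
value(RRRBBB) = { -3, -5/2, -9/4 | -2, -1, 0 } -> -17/8
value(RRRBBBB) = { -3, -5/2, -9/4, -17/8 | -2, -1, 0 } -> -33/16
value(RRRBBBBR) = { -3, -5/2, -9/4, -17/8 | -33/16, -2, -1, 0 } -> -67/32
value(RRRBBBBRB) = { -3, -5/2, -9/4, -17/8, -67/32 | -33/16, -2, -1, 0 } -> -133/64
value(RRRBBBBRBR) = { -3, -5/2, -9/4, -17/8, -67/32 | -133/64, -33/16, -2, -1, 0 } -> -267/128
value(RRRBBBBRBRB) = { -3, -5/2, -9/4, -17/8, -67/32, -267/128 | -133/64, -33/16, -2, -1, 0 } -> -533/256
value(RRRBBBBRBRBR) = { -3, -5/2, -9/4, -17/8, -67/32, -267/128 | -533/256, -133/64, -33/16, -2, -1, 0 } -> -1067/512
value(RRRBBBBRBRBRR) = { -3, -5/2, -9/4, -17/8, -67/32, -267/128 | -1067/512, -533/256, -133/64, -33/16, -2, -1, 0 } -> -2135/1024
value(RRRBBBBRBRBRRR) = { -3, -5/2, -9/4, -17/8, -67/32, -267/128 | -2135/1024, -1067/512, -533/256, -133/64, -33/16, -2, -1, 0 } -> -4271/2048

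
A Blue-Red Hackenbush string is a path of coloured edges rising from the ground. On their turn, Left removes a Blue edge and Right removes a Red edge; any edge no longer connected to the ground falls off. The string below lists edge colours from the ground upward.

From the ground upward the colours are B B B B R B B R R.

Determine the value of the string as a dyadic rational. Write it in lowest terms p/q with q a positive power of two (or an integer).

val(B) = { 0 | (no moves) } — 1
val(BB) = { 0; 1 | (no moves) } — 2
val(BBB) = { 0; 1; 2 | (no moves) } — 3
val(BBBB) = { 0; 1; 2; 3 | (no moves) } — 4
val(BBBBR) = { 0; 1; 2; 3 | 4 } — 7/2
val(BBBBRB) = { 0; 1; 2; 3; 7/2 | 4 } — 15/4
val(BBBBRBB) = { 0; 1; 2; 3; 7/2; 15/4 | 4 } — 31/8
val(BBBBRBBR) = { 0; 1; 2; 3; 7/2; 15/4 | 31/8; 4 } — 61/16
val(BBBBRBBRR) = { 0; 1; 2; 3; 7/2; 15/4 | 61/16; 31/8; 4 } — 121/32

121/32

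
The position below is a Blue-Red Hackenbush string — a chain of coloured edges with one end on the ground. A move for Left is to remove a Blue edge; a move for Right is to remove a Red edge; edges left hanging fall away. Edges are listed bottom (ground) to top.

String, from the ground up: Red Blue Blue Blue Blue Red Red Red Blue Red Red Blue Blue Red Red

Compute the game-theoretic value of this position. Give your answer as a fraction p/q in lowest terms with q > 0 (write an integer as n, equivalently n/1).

edge 1 of 15 (Red): {  | 0 } = -1
edge 2 of 15 (Blue): { -1 | 0 } = -1/2
edge 3 of 15 (Blue): { -1,-1/2 | 0 } = -1/4
edge 4 of 15 (Blue): { -1,-1/2,-1/4 | 0 } = -1/8
edge 5 of 15 (Blue): { -1,-1/2,-1/4,-1/8 | 0 } = -1/16
edge 6 of 15 (Red): { -1,-1/2,-1/4,-1/8 | -1/16,0 } = -3/32
edge 7 of 15 (Red): { -1,-1/2,-1/4,-1/8 | -3/32,-1/16,0 } = -7/64
edge 8 of 15 (Red): { -1,-1/2,-1/4,-1/8 | -7/64,-3/32,-1/16,0 } = -15/128
edge 9 of 15 (Blue): { -1,-1/2,-1/4,-1/8,-15/128 | -7/64,-3/32,-1/16,0 } = -29/256
edge 10 of 15 (Red): { -1,-1/2,-1/4,-1/8,-15/128 | -29/256,-7/64,-3/32,-1/16,0 } = -59/512
edge 11 of 15 (Red): { -1,-1/2,-1/4,-1/8,-15/128 | -59/512,-29/256,-7/64,-3/32,-1/16,0 } = -119/1024
edge 12 of 15 (Blue): { -1,-1/2,-1/4,-1/8,-15/128,-119/1024 | -59/512,-29/256,-7/64,-3/32,-1/16,0 } = -237/2048
edge 13 of 15 (Blue): { -1,-1/2,-1/4,-1/8,-15/128,-119/1024,-237/2048 | -59/512,-29/256,-7/64,-3/32,-1/16,0 } = -473/4096
edge 14 of 15 (Red): { -1,-1/2,-1/4,-1/8,-15/128,-119/1024,-237/2048 | -473/4096,-59/512,-29/256,-7/64,-3/32,-1/16,0 } = -947/8192
edge 15 of 15 (Red): { -1,-1/2,-1/4,-1/8,-15/128,-119/1024,-237/2048 | -947/8192,-473/4096,-59/512,-29/256,-7/64,-3/32,-1/16,0 } = -1895/16384

-1895/16384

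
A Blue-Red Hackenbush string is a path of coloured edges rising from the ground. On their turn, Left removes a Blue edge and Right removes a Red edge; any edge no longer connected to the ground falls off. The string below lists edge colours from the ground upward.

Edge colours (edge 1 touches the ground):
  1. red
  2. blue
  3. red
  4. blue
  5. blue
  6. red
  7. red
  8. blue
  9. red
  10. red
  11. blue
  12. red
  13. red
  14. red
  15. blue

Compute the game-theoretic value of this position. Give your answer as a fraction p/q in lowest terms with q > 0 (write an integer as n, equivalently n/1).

-9949/16384

Recurse on prefixes of the 15-edge string red blue red blue blue red red blue red red blue red red red blue:
1 of 15 · r · max L −∞ · min R 0 => -1
2 of 15 · rb · max L -1 · min R 0 => -1/2
3 of 15 · rbr · max L -1 · min R -1/2 => -3/4
4 of 15 · rbrb · max L -3/4 · min R -1/2 => -5/8
5 of 15 · rbrbb · max L -5/8 · min R -1/2 => -9/16
6 of 15 · rbrbbr · max L -5/8 · min R -9/16 => -19/32
7 of 15 · rbrbbrr · max L -5/8 · min R -19/32 => -39/64
8 of 15 · rbrbbrrb · max L -39/64 · min R -19/32 => -77/128
9 of 15 · rbrbbrrbr · max L -39/64 · min R -77/128 => -155/256
10 of 15 · rbrbbrrbrr · max L -39/64 · min R -155/256 => -311/512
11 of 15 · rbrbbrrbrrb · max L -311/512 · min R -155/256 => -621/1024
12 of 15 · rbrbbrrbrrbr · max L -311/512 · min R -621/1024 => -1243/2048
13 of 15 · rbrbbrrbrrbrr · max L -311/512 · min R -1243/2048 => -2487/4096
14 of 15 · rbrbbrrbrrbrrr · max L -311/512 · min R -2487/4096 => -4975/8192
15 of 15 · rbrbbrrbrrbrrrb · max L -4975/8192 · min R -2487/4096 => -9949/16384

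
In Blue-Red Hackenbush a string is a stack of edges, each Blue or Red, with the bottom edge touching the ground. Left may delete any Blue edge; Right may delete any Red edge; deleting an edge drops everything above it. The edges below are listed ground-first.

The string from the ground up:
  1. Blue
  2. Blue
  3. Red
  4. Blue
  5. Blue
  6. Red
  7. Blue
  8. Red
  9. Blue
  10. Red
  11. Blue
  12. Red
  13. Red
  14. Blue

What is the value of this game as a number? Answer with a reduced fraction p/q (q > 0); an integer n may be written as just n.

7507/4096

G_1 [B]  L=[0]  R=[∅]  => 1
G_2 [BB]  L=[0 1]  R=[∅]  => 2
G_3 [BBR]  L=[0 1]  R=[2]  => 3/2
G_4 [BBRB]  L=[0 1 3/2]  R=[2]  => 7/4
G_5 [BBRBB]  L=[0 1 3/2 7/4]  R=[2]  => 15/8
G_6 [BBRBBR]  L=[0 1 3/2 7/4]  R=[15/8 2]  => 29/16
G_7 [BBRBBRB]  L=[0 1 3/2 7/4 29/16]  R=[15/8 2]  => 59/32
G_8 [BBRBBRBR]  L=[0 1 3/2 7/4 29/16]  R=[59/32 15/8 2]  => 117/64
G_9 [BBRBBRBRB]  L=[0 1 3/2 7/4 29/16 117/64]  R=[59/32 15/8 2]  => 235/128
G_10 [BBRBBRBRBR]  L=[0 1 3/2 7/4 29/16 117/64]  R=[235/128 59/32 15/8 2]  => 469/256
G_11 [BBRBBRBRBRB]  L=[0 1 3/2 7/4 29/16 117/64 469/256]  R=[235/128 59/32 15/8 2]  => 939/512
G_12 [BBRBBRBRBRBR]  L=[0 1 3/2 7/4 29/16 117/64 469/256]  R=[939/512 235/128 59/32 15/8 2]  => 1877/1024
G_13 [BBRBBRBRBRBRR]  L=[0 1 3/2 7/4 29/16 117/64 469/256]  R=[1877/1024 939/512 235/128 59/32 15/8 2]  => 3753/2048
G_14 [BBRBBRBRBRBRRB]  L=[0 1 3/2 7/4 29/16 117/64 469/256 3753/2048]  R=[1877/1024 939/512 235/128 59/32 15/8 2]  => 7507/4096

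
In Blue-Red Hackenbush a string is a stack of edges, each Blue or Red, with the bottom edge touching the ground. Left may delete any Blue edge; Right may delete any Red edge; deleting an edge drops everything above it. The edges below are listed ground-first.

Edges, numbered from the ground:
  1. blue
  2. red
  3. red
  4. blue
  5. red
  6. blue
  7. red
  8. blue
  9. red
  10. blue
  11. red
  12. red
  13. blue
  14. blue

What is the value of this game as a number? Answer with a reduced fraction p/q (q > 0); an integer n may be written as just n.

Prefix values for blue red red blue red blue red blue red blue red red blue blue via {L|R} + simplicity:
1 of 14 · b · max L 0 · min R +∞ ⇒ 1
2 of 14 · br · max L 0 · min R 1 ⇒ 1/2
3 of 14 · brr · max L 0 · min R 1/2 ⇒ 1/4
4 of 14 · brrb · max L 1/4 · min R 1/2 ⇒ 3/8
5 of 14 · brrbr · max L 1/4 · min R 3/8 ⇒ 5/16
6 of 14 · brrbrb · max L 5/16 · min R 3/8 ⇒ 11/32
7 of 14 · brrbrbr · max L 5/16 · min R 11/32 ⇒ 21/64
8 of 14 · brrbrbrb · max L 21/64 · min R 11/32 ⇒ 43/128
9 of 14 · brrbrbrbr · max L 21/64 · min R 43/128 ⇒ 85/256
10 of 14 · brrbrbrbrb · max L 85/256 · min R 43/128 ⇒ 171/512
11 of 14 · brrbrbrbrbr · max L 85/256 · min R 171/512 ⇒ 341/1024
12 of 14 · brrbrbrbrbrr · max L 85/256 · min R 341/1024 ⇒ 681/2048
13 of 14 · brrbrbrbrbrrb · max L 681/2048 · min R 341/1024 ⇒ 1363/4096
14 of 14 · brrbrbrbrbrrbb · max L 1363/4096 · min R 341/1024 ⇒ 2727/8192

2727/8192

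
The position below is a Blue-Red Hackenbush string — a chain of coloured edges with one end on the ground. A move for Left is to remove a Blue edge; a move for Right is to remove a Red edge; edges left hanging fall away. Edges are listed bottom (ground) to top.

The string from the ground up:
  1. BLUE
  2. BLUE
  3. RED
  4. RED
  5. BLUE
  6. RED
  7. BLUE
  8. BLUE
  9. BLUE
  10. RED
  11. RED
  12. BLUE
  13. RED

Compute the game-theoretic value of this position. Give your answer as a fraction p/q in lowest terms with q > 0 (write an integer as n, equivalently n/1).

2789/2048

Build g(s[:k]) for k = 1..13, string s = BLUE BLUE RED RED BLUE RED BLUE BLUE BLUE RED RED BLUE RED.
step 1: add BLUE to get B; options L={ 0 } R={ none } gives 1
step 2: add BLUE to get BB; options L={ 0; 1 } R={ none } gives 2
step 3: add RED to get BBR; options L={ 0; 1 } R={ 2 } gives 3/2
step 4: add RED to get BBRR; options L={ 0; 1 } R={ 3/2; 2 } gives 5/4
step 5: add BLUE to get BBRRB; options L={ 0; 1; 5/4 } R={ 3/2; 2 } gives 11/8
step 6: add RED to get BBRRBR; options L={ 0; 1; 5/4 } R={ 11/8; 3/2; 2 } gives 21/16
step 7: add BLUE to get BBRRBRB; options L={ 0; 1; 5/4; 21/16 } R={ 11/8; 3/2; 2 } gives 43/32
step 8: add BLUE to get BBRRBRBB; options L={ 0; 1; 5/4; 21/16; 43/32 } R={ 11/8; 3/2; 2 } gives 87/64
step 9: add BLUE to get BBRRBRBBB; options L={ 0; 1; 5/4; 21/16; 43/32; 87/64 } R={ 11/8; 3/2; 2 } gives 175/128
step 10: add RED to get BBRRBRBBBR; options L={ 0; 1; 5/4; 21/16; 43/32; 87/64 } R={ 175/128; 11/8; 3/2; 2 } gives 349/256
step 11: add RED to get BBRRBRBBBRR; options L={ 0; 1; 5/4; 21/16; 43/32; 87/64 } R={ 349/256; 175/128; 11/8; 3/2; 2 } gives 697/512
step 12: add BLUE to get BBRRBRBBBRRB; options L={ 0; 1; 5/4; 21/16; 43/32; 87/64; 697/512 } R={ 349/256; 175/128; 11/8; 3/2; 2 } gives 1395/1024
step 13: add RED to get BBRRBRBBBRRBR; options L={ 0; 1; 5/4; 21/16; 43/32; 87/64; 697/512 } R={ 1395/1024; 349/256; 175/128; 11/8; 3/2; 2 } gives 2789/2048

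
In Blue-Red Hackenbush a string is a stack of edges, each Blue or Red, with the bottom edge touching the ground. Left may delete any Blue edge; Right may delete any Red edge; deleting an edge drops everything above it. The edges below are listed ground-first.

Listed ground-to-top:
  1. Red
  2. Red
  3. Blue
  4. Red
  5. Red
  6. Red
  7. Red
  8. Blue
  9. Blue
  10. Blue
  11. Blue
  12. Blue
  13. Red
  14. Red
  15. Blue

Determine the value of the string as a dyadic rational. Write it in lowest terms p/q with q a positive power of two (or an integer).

Build value(s[:k]) for k = 1..15, string s = Red Red Blue Red Red Red Red Blue Blue Blue Blue Blue Red Red Blue.
edge 1 of 15 (Red): { ∅ | 0 } => -1
edge 2 of 15 (Red): { ∅ | -1,0 } => -2
edge 3 of 15 (Blue): { -2 | -1,0 } => -3/2
edge 4 of 15 (Red): { -2 | -3/2,-1,0 } => -7/4
edge 5 of 15 (Red): { -2 | -7/4,-3/2,-1,0 } => -15/8
edge 6 of 15 (Red): { -2 | -15/8,-7/4,-3/2,-1,0 } => -31/16
edge 7 of 15 (Red): { -2 | -31/16,-15/8,-7/4,-3/2,-1,0 } => -63/32
edge 8 of 15 (Blue): { -2,-63/32 | -31/16,-15/8,-7/4,-3/2,-1,0 } => -125/64
edge 9 of 15 (Blue): { -2,-63/32,-125/64 | -31/16,-15/8,-7/4,-3/2,-1,0 } => -249/128
edge 10 of 15 (Blue): { -2,-63/32,-125/64,-249/128 | -31/16,-15/8,-7/4,-3/2,-1,0 } => -497/256
edge 11 of 15 (Blue): { -2,-63/32,-125/64,-249/128,-497/256 | -31/16,-15/8,-7/4,-3/2,-1,0 } => -993/512
edge 12 of 15 (Blue): { -2,-63/32,-125/64,-249/128,-497/256,-993/512 | -31/16,-15/8,-7/4,-3/2,-1,0 } => -1985/1024
edge 13 of 15 (Red): { -2,-63/32,-125/64,-249/128,-497/256,-993/512 | -1985/1024,-31/16,-15/8,-7/4,-3/2,-1,0 } => -3971/2048
edge 14 of 15 (Red): { -2,-63/32,-125/64,-249/128,-497/256,-993/512 | -3971/2048,-1985/1024,-31/16,-15/8,-7/4,-3/2,-1,0 } => -7943/4096
edge 15 of 15 (Blue): { -2,-63/32,-125/64,-249/128,-497/256,-993/512,-7943/4096 | -3971/2048,-1985/1024,-31/16,-15/8,-7/4,-3/2,-1,0 } => -15885/8192

-15885/8192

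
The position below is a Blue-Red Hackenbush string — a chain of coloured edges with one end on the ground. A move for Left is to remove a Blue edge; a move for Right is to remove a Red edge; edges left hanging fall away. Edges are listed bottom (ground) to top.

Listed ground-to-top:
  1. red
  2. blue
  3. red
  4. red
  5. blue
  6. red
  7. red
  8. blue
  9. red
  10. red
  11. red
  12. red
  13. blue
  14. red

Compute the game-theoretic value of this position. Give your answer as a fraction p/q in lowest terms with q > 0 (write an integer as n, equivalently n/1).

G_1 [r]  L=[(no moves)]  R=[0]  → -1
G_2 [rb]  L=[-1]  R=[0]  → -1/2
G_3 [rbr]  L=[-1]  R=[-1/2,0]  → -3/4
G_4 [rbrr]  L=[-1]  R=[-3/4,-1/2,0]  → -7/8
G_5 [rbrrb]  L=[-1,-7/8]  R=[-3/4,-1/2,0]  → -13/16
G_6 [rbrrbr]  L=[-1,-7/8]  R=[-13/16,-3/4,-1/2,0]  → -27/32
G_7 [rbrrbrr]  L=[-1,-7/8]  R=[-27/32,-13/16,-3/4,-1/2,0]  → -55/64
G_8 [rbrrbrrb]  L=[-1,-7/8,-55/64]  R=[-27/32,-13/16,-3/4,-1/2,0]  → -109/128
G_9 [rbrrbrrbr]  L=[-1,-7/8,-55/64]  R=[-109/128,-27/32,-13/16,-3/4,-1/2,0]  → -219/256
G_10 [rbrrbrrbrr]  L=[-1,-7/8,-55/64]  R=[-219/256,-109/128,-27/32,-13/16,-3/4,-1/2,0]  → -439/512
G_11 [rbrrbrrbrrr]  L=[-1,-7/8,-55/64]  R=[-439/512,-219/256,-109/128,-27/32,-13/16,-3/4,-1/2,0]  → -879/1024
G_12 [rbrrbrrbrrrr]  L=[-1,-7/8,-55/64]  R=[-879/1024,-439/512,-219/256,-109/128,-27/32,-13/16,-3/4,-1/2,0]  → -1759/2048
G_13 [rbrrbrrbrrrrb]  L=[-1,-7/8,-55/64,-1759/2048]  R=[-879/1024,-439/512,-219/256,-109/128,-27/32,-13/16,-3/4,-1/2,0]  → -3517/4096
G_14 [rbrrbrrbrrrrbr]  L=[-1,-7/8,-55/64,-1759/2048]  R=[-3517/4096,-879/1024,-439/512,-219/256,-109/128,-27/32,-13/16,-3/4,-1/2,0]  → -7035/8192

-7035/8192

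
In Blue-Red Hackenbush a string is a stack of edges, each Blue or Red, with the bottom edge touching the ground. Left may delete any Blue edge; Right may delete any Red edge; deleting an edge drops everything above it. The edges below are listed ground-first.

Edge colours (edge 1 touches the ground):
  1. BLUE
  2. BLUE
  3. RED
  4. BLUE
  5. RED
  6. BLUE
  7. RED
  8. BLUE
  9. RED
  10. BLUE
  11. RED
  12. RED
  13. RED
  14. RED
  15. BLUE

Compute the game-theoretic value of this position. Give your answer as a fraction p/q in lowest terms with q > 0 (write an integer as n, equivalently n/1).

1 of 15 · B · max L 0 · min R +∞ — 1
2 of 15 · BB · max L 1 · min R +∞ — 2
3 of 15 · BBR · max L 1 · min R 2 — 3/2
4 of 15 · BBRB · max L 3/2 · min R 2 — 7/4
5 of 15 · BBRBR · max L 3/2 · min R 7/4 — 13/8
6 of 15 · BBRBRB · max L 13/8 · min R 7/4 — 27/16
7 of 15 · BBRBRBR · max L 13/8 · min R 27/16 — 53/32
8 of 15 · BBRBRBRB · max L 53/32 · min R 27/16 — 107/64
9 of 15 · BBRBRBRBR · max L 53/32 · min R 107/64 — 213/128
10 of 15 · BBRBRBRBRB · max L 213/128 · min R 107/64 — 427/256
11 of 15 · BBRBRBRBRBR · max L 213/128 · min R 427/256 — 853/512
12 of 15 · BBRBRBRBRBRR · max L 213/128 · min R 853/512 — 1705/1024
13 of 15 · BBRBRBRBRBRRR · max L 213/128 · min R 1705/1024 — 3409/2048
14 of 15 · BBRBRBRBRBRRRR · max L 213/128 · min R 3409/2048 — 6817/4096
15 of 15 · BBRBRBRBRBRRRRB · max L 6817/4096 · min R 3409/2048 — 13635/8192

13635/8192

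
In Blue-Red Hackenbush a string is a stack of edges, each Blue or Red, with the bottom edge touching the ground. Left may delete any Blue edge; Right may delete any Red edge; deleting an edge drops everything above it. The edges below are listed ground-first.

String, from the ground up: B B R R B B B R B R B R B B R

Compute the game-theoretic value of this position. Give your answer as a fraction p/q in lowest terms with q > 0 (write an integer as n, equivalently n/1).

B: Left { 0 }, Right { — } = simplest 1
BB: Left { 0, 1 }, Right { — } = simplest 2
BBR: Left { 0, 1 }, Right { 2 } = simplest 3/2
BBRR: Left { 0, 1 }, Right { 3/2, 2 } = simplest 5/4
BBRRB: Left { 0, 1, 5/4 }, Right { 3/2, 2 } = simplest 11/8
BBRRBB: Left { 0, 1, 5/4, 11/8 }, Right { 3/2, 2 } = simplest 23/16
BBRRBBB: Left { 0, 1, 5/4, 11/8, 23/16 }, Right { 3/2, 2 } = simplest 47/32
BBRRBBBR: Left { 0, 1, 5/4, 11/8, 23/16 }, Right { 47/32, 3/2, 2 } = simplest 93/64
BBRRBBBRB: Left { 0, 1, 5/4, 11/8, 23/16, 93/64 }, Right { 47/32, 3/2, 2 } = simplest 187/128
BBRRBBBRBR: Left { 0, 1, 5/4, 11/8, 23/16, 93/64 }, Right { 187/128, 47/32, 3/2, 2 } = simplest 373/256
BBRRBBBRBRB: Left { 0, 1, 5/4, 11/8, 23/16, 93/64, 373/256 }, Right { 187/128, 47/32, 3/2, 2 } = simplest 747/512
BBRRBBBRBRBR: Left { 0, 1, 5/4, 11/8, 23/16, 93/64, 373/256 }, Right { 747/512, 187/128, 47/32, 3/2, 2 } = simplest 1493/1024
BBRRBBBRBRBRB: Left { 0, 1, 5/4, 11/8, 23/16, 93/64, 373/256, 1493/1024 }, Right { 747/512, 187/128, 47/32, 3/2, 2 } = simplest 2987/2048
BBRRBBBRBRBRBB: Left { 0, 1, 5/4, 11/8, 23/16, 93/64, 373/256, 1493/1024, 2987/2048 }, Right { 747/512, 187/128, 47/32, 3/2, 2 } = simplest 5975/4096
BBRRBBBRBRBRBBR: Left { 0, 1, 5/4, 11/8, 23/16, 93/64, 373/256, 1493/1024, 2987/2048 }, Right { 5975/4096, 747/512, 187/128, 47/32, 3/2, 2 } = simplest 11949/8192

11949/8192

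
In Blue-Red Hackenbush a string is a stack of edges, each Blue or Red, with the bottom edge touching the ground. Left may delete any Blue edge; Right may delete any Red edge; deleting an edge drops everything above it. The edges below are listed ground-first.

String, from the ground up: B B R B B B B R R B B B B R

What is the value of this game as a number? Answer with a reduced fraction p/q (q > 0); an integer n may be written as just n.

Build G(s[:k]) for k = 1..14, string s = B B R B B B B R R B B B B R.
edge 1 of 14 (B): { 0 | ∅ } gives 1
edge 2 of 14 (B): { 0, 1 | ∅ } gives 2
edge 3 of 14 (R): { 0, 1 | 2 } gives 3/2
edge 4 of 14 (B): { 0, 1, 3/2 | 2 } gives 7/4
edge 5 of 14 (B): { 0, 1, 3/2, 7/4 | 2 } gives 15/8
edge 6 of 14 (B): { 0, 1, 3/2, 7/4, 15/8 | 2 } gives 31/16
edge 7 of 14 (B): { 0, 1, 3/2, 7/4, 15/8, 31/16 | 2 } gives 63/32
edge 8 of 14 (R): { 0, 1, 3/2, 7/4, 15/8, 31/16 | 63/32, 2 } gives 125/64
edge 9 of 14 (R): { 0, 1, 3/2, 7/4, 15/8, 31/16 | 125/64, 63/32, 2 } gives 249/128
edge 10 of 14 (B): { 0, 1, 3/2, 7/4, 15/8, 31/16, 249/128 | 125/64, 63/32, 2 } gives 499/256
edge 11 of 14 (B): { 0, 1, 3/2, 7/4, 15/8, 31/16, 249/128, 499/256 | 125/64, 63/32, 2 } gives 999/512
edge 12 of 14 (B): { 0, 1, 3/2, 7/4, 15/8, 31/16, 249/128, 499/256, 999/512 | 125/64, 63/32, 2 } gives 1999/1024
edge 13 of 14 (B): { 0, 1, 3/2, 7/4, 15/8, 31/16, 249/128, 499/256, 999/512, 1999/1024 | 125/64, 63/32, 2 } gives 3999/2048
edge 14 of 14 (R): { 0, 1, 3/2, 7/4, 15/8, 31/16, 249/128, 499/256, 999/512, 1999/1024 | 3999/2048, 125/64, 63/32, 2 } gives 7997/4096

7997/4096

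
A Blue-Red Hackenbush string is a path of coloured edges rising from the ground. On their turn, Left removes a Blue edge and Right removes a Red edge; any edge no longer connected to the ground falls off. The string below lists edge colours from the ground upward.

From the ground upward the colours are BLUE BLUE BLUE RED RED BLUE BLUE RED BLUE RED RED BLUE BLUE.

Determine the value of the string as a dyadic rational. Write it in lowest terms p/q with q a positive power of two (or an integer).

Build G(s[:k]) for k = 1..13, string s = BLUE BLUE BLUE RED RED BLUE BLUE RED BLUE RED RED BLUE BLUE.
edge 1 of 13 (BLUE): { 0 | none } -> 1
edge 2 of 13 (BLUE): { 0 1 | none } -> 2
edge 3 of 13 (BLUE): { 0 1 2 | none } -> 3
edge 4 of 13 (RED): { 0 1 2 | 3 } -> 5/2
edge 5 of 13 (RED): { 0 1 2 | 5/2 3 } -> 9/4
edge 6 of 13 (BLUE): { 0 1 2 9/4 | 5/2 3 } -> 19/8
edge 7 of 13 (BLUE): { 0 1 2 9/4 19/8 | 5/2 3 } -> 39/16
edge 8 of 13 (RED): { 0 1 2 9/4 19/8 | 39/16 5/2 3 } -> 77/32
edge 9 of 13 (BLUE): { 0 1 2 9/4 19/8 77/32 | 39/16 5/2 3 } -> 155/64
edge 10 of 13 (RED): { 0 1 2 9/4 19/8 77/32 | 155/64 39/16 5/2 3 } -> 309/128
edge 11 of 13 (RED): { 0 1 2 9/4 19/8 77/32 | 309/128 155/64 39/16 5/2 3 } -> 617/256
edge 12 of 13 (BLUE): { 0 1 2 9/4 19/8 77/32 617/256 | 309/128 155/64 39/16 5/2 3 } -> 1235/512
edge 13 of 13 (BLUE): { 0 1 2 9/4 19/8 77/32 617/256 1235/512 | 309/128 155/64 39/16 5/2 3 } -> 2471/1024

2471/1024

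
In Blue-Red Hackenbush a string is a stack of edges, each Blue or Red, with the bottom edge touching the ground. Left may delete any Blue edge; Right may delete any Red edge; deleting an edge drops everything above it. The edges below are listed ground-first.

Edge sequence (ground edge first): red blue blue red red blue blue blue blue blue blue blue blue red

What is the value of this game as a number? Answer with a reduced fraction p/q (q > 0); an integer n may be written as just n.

-3075/8192

v_1 [r]  L=[·]  R=[0]  gives -1
v_2 [rb]  L=[-1]  R=[0]  gives -1/2
v_3 [rbb]  L=[-1, -1/2]  R=[0]  gives -1/4
v_4 [rbbr]  L=[-1, -1/2]  R=[-1/4, 0]  gives -3/8
v_5 [rbbrr]  L=[-1, -1/2]  R=[-3/8, -1/4, 0]  gives -7/16
v_6 [rbbrrb]  L=[-1, -1/2, -7/16]  R=[-3/8, -1/4, 0]  gives -13/32
v_7 [rbbrrbb]  L=[-1, -1/2, -7/16, -13/32]  R=[-3/8, -1/4, 0]  gives -25/64
v_8 [rbbrrbbb]  L=[-1, -1/2, -7/16, -13/32, -25/64]  R=[-3/8, -1/4, 0]  gives -49/128
v_9 [rbbrrbbbb]  L=[-1, -1/2, -7/16, -13/32, -25/64, -49/128]  R=[-3/8, -1/4, 0]  gives -97/256
v_10 [rbbrrbbbbb]  L=[-1, -1/2, -7/16, -13/32, -25/64, -49/128, -97/256]  R=[-3/8, -1/4, 0]  gives -193/512
v_11 [rbbrrbbbbbb]  L=[-1, -1/2, -7/16, -13/32, -25/64, -49/128, -97/256, -193/512]  R=[-3/8, -1/4, 0]  gives -385/1024
v_12 [rbbrrbbbbbbb]  L=[-1, -1/2, -7/16, -13/32, -25/64, -49/128, -97/256, -193/512, -385/1024]  R=[-3/8, -1/4, 0]  gives -769/2048
v_13 [rbbrrbbbbbbbb]  L=[-1, -1/2, -7/16, -13/32, -25/64, -49/128, -97/256, -193/512, -385/1024, -769/2048]  R=[-3/8, -1/4, 0]  gives -1537/4096
v_14 [rbbrrbbbbbbbbr]  L=[-1, -1/2, -7/16, -13/32, -25/64, -49/128, -97/256, -193/512, -385/1024, -769/2048]  R=[-1537/4096, -3/8, -1/4, 0]  gives -3075/8192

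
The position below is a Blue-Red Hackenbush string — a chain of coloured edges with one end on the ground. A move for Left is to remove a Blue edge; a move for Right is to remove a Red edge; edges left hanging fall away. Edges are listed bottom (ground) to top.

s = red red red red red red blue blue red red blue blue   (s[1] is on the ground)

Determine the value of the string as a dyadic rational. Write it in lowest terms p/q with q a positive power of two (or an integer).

-345/64

Recurse on prefixes of the 12-edge string red red red red red red blue blue red red blue blue:
edge 1 of 12 (red): { (no moves) | 0 } => -1
edge 2 of 12 (red): { (no moves) | -1; 0 } => -2
edge 3 of 12 (red): { (no moves) | -2; -1; 0 } => -3
edge 4 of 12 (red): { (no moves) | -3; -2; -1; 0 } => -4
edge 5 of 12 (red): { (no moves) | -4; -3; -2; -1; 0 } => -5
edge 6 of 12 (red): { (no moves) | -5; -4; -3; -2; -1; 0 } => -6
edge 7 of 12 (blue): { -6 | -5; -4; -3; -2; -1; 0 } => -11/2
edge 8 of 12 (blue): { -6; -11/2 | -5; -4; -3; -2; -1; 0 } => -21/4
edge 9 of 12 (red): { -6; -11/2 | -21/4; -5; -4; -3; -2; -1; 0 } => -43/8
edge 10 of 12 (red): { -6; -11/2 | -43/8; -21/4; -5; -4; -3; -2; -1; 0 } => -87/16
edge 11 of 12 (blue): { -6; -11/2; -87/16 | -43/8; -21/4; -5; -4; -3; -2; -1; 0 } => -173/32
edge 12 of 12 (blue): { -6; -11/2; -87/16; -173/32 | -43/8; -21/4; -5; -4; -3; -2; -1; 0 } => -345/64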